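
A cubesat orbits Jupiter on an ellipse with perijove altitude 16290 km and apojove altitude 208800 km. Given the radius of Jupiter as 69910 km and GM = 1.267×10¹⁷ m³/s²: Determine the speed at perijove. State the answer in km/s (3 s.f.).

r_p = 69910 + 16290 = 86200 km = 8.6200×10⁷ m.
r_a = 69910 + 208800 = 278710 km = 2.7871×10⁸ m.
Semi-major axis a = (r_p + r_a)/2 = 1.8246×10⁵ km = 1.825×10⁸ m.
Vis-viva: v² = μ(2/r − 1/a) = 1.267×10¹⁷ × (2.320×10⁻⁸ − 5.481×10⁻⁹) = 2.245×10⁹ m²/s².
v = 47380 m/s = 47.38 km/s.

v ≈ 47.4 km/s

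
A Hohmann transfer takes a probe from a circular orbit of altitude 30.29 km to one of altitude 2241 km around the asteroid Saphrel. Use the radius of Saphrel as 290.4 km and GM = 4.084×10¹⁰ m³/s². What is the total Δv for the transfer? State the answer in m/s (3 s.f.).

Δv_total ≈ 185 m/s

r₁ = 290.4 + 30.29 = 320.69 km = 3.2069×10⁵ m.
r₂ = 290.4 + 2241 = 2531.4 km = 2.5314×10⁶ m.
Transfer ellipse a_t = (r₁ + r₂)/2 = 1.426×10⁶ m.
At r₁: circular v_c1 = √(μ/r₁) = 356.9 m/s; transfer-periapsis v_p = √[μ(2/r₁ − 1/a_t)] = 475.5 m/s.
Δv₁ = v_p − v_c1 = 118.6 m/s.
At r₂: circular v_c2 = √(μ/r₂) = 127.0 m/s; transfer-apoapsis v_a = √[μ(2/r₂ − 1/a_t)] = 60.23 m/s.
Δv₂ = v_c2 − v_a = 66.78 m/s.
Total Δv = Δv₁ + Δv₂ = 185.4 m/s.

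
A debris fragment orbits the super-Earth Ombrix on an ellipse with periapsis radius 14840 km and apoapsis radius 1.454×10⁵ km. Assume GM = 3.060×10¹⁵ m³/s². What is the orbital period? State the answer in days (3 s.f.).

Semi-major axis a = (r_p + r_a)/2 = (14840 + 1.4540×10⁵)/2 = 80120 km = 8.012×10⁷ m.
By Kepler's third law T = 2π√(a³/μ) = 2π × 1.296×10⁴ = 8.146×10⁴ s.
= 0.9428 days.

T ≈ 0.943 days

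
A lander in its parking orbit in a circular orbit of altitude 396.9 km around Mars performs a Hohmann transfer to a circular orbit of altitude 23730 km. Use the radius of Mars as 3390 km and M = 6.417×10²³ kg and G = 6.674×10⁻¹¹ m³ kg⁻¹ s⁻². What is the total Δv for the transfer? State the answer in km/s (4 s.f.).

μ = GM = 6.674×10⁻¹¹ × 6.417×10²³ = 4.283×10¹³ m³/s².
r₁ = 3390 + 396.9 = 3786.9 km = 3.7869×10⁶ m.
r₂ = 3390 + 23730 = 27120 km = 2.7120×10⁷ m.
Transfer ellipse a_t = (r₁ + r₂)/2 = 1.545×10⁷ m.
At r₁: circular v_c1 = √(μ/r₁) = 3363 m/s; transfer-periapsis v_p = √[μ(2/r₁ − 1/a_t)] = 4455 m/s.
Δv₁ = v_p − v_c1 = 1092 m/s.
At r₂: circular v_c2 = √(μ/r₂) = 1257 m/s; transfer-apoapsis v_a = √[μ(2/r₂ − 1/a_t)] = 622.1 m/s.
Δv₂ = v_c2 − v_a = 634.6 m/s.
Total Δv = Δv₁ + Δv₂ = 1727 m/s = 1.727 km/s.

Δv_total ≈ 1.727 km/s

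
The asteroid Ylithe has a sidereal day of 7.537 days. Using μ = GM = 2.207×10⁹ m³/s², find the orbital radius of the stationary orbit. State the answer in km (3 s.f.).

r_sync ≈ 2870 km

T = 7.537 days = 6.512×10⁵ s.
A synchronous orbit has period T, so by Kepler's third law a = (μT²/4π²)^(1/3).
μT²/4π² = 2.207×10⁹ × (6.512×10⁵)² / 39.48 = 2.371×10¹⁹ m³.
a = 2.873×10⁶ m = 2872.7 km.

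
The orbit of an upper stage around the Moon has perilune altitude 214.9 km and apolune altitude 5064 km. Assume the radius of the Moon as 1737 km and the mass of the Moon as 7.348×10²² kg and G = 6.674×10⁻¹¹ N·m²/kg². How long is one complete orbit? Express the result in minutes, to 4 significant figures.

μ = GM = 6.674×10⁻¹¹ × 7.348×10²² = 4.904×10¹² m³/s².
r_p = 1737 + 214.9 = 1951.9 km = 1.9519×10⁶ m.
r_a = 1737 + 5064 = 6801.0 km = 6.8010×10⁶ m.
Semi-major axis a = (r_p + r_a)/2 = (1951.9 + 6801.0)/2 = 4376.4 km = 4.376×10⁶ m.
By Kepler's third law T = 2π√(a³/μ) = 2π × 4.134×10³ = 2.598×10⁴ s.
= 432.9 minutes.

T ≈ 432.9 minutes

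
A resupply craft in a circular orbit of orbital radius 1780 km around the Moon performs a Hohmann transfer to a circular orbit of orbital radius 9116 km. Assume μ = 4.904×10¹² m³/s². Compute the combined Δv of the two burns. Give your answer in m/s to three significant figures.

Δv_total ≈ 801 m/s

r₁ = 1780 km = 1.780×10⁶ m.
r₂ = 9116 km = 9.116×10⁶ m.
Transfer ellipse a_t = (r₁ + r₂)/2 = 5.448×10⁶ m.
At r₁: circular v_c1 = √(μ/r₁) = 1660 m/s; transfer-perilune v_p = √[μ(2/r₁ − 1/a_t)] = 2147 m/s.
Δv₁ = v_p − v_c1 = 487.2 m/s.
At r₂: circular v_c2 = √(μ/r₂) = 733.5 m/s; transfer-apolune v_a = √[μ(2/r₂ − 1/a_t)] = 419.2 m/s.
Δv₂ = v_c2 − v_a = 314.2 m/s.
Total Δv = Δv₁ + Δv₂ = 801.5 m/s.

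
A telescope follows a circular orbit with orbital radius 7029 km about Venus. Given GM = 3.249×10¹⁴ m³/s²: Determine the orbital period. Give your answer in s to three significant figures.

r = 7029 km = 7.029×10⁶ m.
Kepler's third law: T = 2π√(r³/μ) = 2π√((7.029×10⁶)³ / 3.249×10¹⁴).
r³/μ = 1.069×10⁶ s², so T = 2π × 1.034×10³ = 6.496×10³ s.

T ≈ 6500 s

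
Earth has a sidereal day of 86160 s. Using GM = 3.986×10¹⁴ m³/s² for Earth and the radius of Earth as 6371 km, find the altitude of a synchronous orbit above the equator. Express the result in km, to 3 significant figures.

A synchronous orbit has period T, so by Kepler's third law a = (μT²/4π²)^(1/3).
μT²/4π² = 3.986×10¹⁴ × (8.616×10⁴)² / 39.48 = 7.495×10²² m³.
a = 4.216×10⁷ m = 42163 km.
Altitude h = a − R = 42163 − 6371 = 35792 km.

h_sync ≈ 35800 km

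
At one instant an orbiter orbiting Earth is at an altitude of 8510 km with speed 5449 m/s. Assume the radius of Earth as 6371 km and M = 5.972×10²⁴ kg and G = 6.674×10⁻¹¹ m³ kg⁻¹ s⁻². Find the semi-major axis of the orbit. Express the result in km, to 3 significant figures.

μ = GM = 6.674×10⁻¹¹ × 5.972×10²⁴ = 3.986×10¹⁴ m³/s².
r = 6371 + 8510 = 14881 km = 1.488×10⁷ m.
Specific orbital energy ε = v²/2 − μ/r = (5449)²/2 − 3.986×10¹⁴/1.488×10⁷ = -1.194×10⁷ J/kg.
Since ε = −μ/(2a), a = −μ/(2ε) = 1.669×10⁷ m = 16693 km.

a ≈ 16700 km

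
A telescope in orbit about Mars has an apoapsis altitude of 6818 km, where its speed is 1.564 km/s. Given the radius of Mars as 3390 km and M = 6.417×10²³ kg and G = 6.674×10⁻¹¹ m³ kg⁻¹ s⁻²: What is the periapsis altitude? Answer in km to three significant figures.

periapsis altitude ≈ 810 km

μ = GM = 6.674×10⁻¹¹ × 6.417×10²³ = 4.283×10¹³ m³/s².
r_a = 3390 + 6818 = 10208 km = 1.021×10⁷ m.
Specific energy ε = v²/2 − μ/r = -2.972×10⁶ J/kg, so a = −μ/(2ε) = 7.204×10⁶ m.
The apsides satisfy r_p + r_a = 2a, so the periapsis radius is 2a − r_a = 4.200×10⁶ m = 4200.3 km.
Periapsis altitude = 4200.3 − 3390 = 810.28 km.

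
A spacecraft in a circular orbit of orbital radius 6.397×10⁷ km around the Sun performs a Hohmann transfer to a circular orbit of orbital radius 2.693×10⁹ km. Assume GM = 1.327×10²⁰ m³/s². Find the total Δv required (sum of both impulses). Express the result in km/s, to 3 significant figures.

Δv_total ≈ 23.6 km/s

r₁ = 6.397×10⁷ km = 6.397×10¹⁰ m.
r₂ = 2.693×10⁹ km = 2.693×10¹² m.
Transfer ellipse a_t = (r₁ + r₂)/2 = 1.378×10¹² m.
At r₁: circular v_c1 = √(μ/r₁) = 45550 m/s; transfer-perihelion v_p = √[μ(2/r₁ − 1/a_t)] = 63660 m/s.
Δv₁ = v_p − v_c1 = 18110 m/s.
At r₂: circular v_c2 = √(μ/r₂) = 7020 m/s; transfer-aphelion v_a = √[μ(2/r₂ − 1/a_t)] = 1512 m/s.
Δv₂ = v_c2 − v_a = 5507 m/s.
Total Δv = Δv₁ + Δv₂ = 23620 m/s = 23.62 km/s.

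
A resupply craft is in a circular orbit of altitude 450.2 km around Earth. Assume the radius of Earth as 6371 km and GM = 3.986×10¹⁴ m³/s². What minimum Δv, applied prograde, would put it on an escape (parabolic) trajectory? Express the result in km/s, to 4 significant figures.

Δv ≈ 3.166 km/s

r = 6371 + 450.2 = 6821.2 km = 6.8212×10⁶ m.
Circular speed v_c = √(μ/r) = 7644 m/s.
Escape speed v_esc = √(2μ/r) = √2 × v_c = 10810 m/s.
Δv = v_esc − v_c = 3166 m/s = 3.166 km/s.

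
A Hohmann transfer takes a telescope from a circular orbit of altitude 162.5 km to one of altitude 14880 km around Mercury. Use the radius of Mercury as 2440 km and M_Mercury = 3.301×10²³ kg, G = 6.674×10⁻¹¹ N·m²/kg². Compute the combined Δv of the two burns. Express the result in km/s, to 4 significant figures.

μ = GM = 6.674×10⁻¹¹ × 3.301×10²³ = 2.203×10¹³ m³/s².
r₁ = 2440 + 162.5 = 2602.5 km = 2.6025×10⁶ m.
r₂ = 2440 + 14880 = 17320 km = 1.7320×10⁷ m.
Transfer ellipse a_t = (r₁ + r₂)/2 = 9.961×10⁶ m.
At r₁: circular v_c1 = √(μ/r₁) = 2910 m/s; transfer-periherm v_p = √[μ(2/r₁ − 1/a_t)] = 3837 m/s.
Δv₁ = v_p − v_c1 = 927.0 m/s.
At r₂: circular v_c2 = √(μ/r₂) = 1128 m/s; transfer-apoherm v_a = √[μ(2/r₂ − 1/a_t)] = 576.5 m/s.
Δv₂ = v_c2 − v_a = 551.4 m/s.
Total Δv = Δv₁ + Δv₂ = 1478 m/s = 1.478 km/s.

Δv_total ≈ 1.478 km/s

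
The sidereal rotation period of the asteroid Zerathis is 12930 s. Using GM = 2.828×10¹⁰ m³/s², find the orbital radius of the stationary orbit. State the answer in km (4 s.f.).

A synchronous orbit has period T, so by Kepler's third law a = (μT²/4π²)^(1/3).
μT²/4π² = 2.828×10¹⁰ × (1.293×10⁴)² / 39.48 = 1.198×10¹⁷ m³.
a = 4.929×10⁵ m = 492.92 km.

r_sync ≈ 492.9 km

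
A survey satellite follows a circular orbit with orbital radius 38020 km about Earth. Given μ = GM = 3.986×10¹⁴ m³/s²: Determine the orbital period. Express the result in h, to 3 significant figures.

r = 38020 km = 3.802×10⁷ m.
Kepler's third law: T = 2π√(r³/μ) = 2π√((3.802×10⁷)³ / 3.986×10¹⁴).
r³/μ = 1.379×10⁸ s², so T = 2π × 1.174×10⁴ = 7.378×10⁴ s.
Converting: 7.378×10⁴ s ÷ 3600 = 20.49 h.

T ≈ 20.5 h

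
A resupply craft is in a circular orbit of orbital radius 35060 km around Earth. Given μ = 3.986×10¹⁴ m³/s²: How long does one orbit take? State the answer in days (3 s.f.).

r = 35060 km = 3.506×10⁷ m.
Kepler's third law: T = 2π√(r³/μ) = 2π√((3.506×10⁷)³ / 3.986×10¹⁴).
r³/μ = 1.081×10⁸ s², so T = 2π × 1.040×10⁴ = 6.533×10⁴ s.
Converting: 6.533×10⁴ s ÷ 86400 = 0.7562 days.

T ≈ 0.756 days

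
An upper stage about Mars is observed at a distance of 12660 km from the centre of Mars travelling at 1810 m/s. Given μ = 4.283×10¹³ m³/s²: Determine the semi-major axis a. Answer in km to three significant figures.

a ≈ 12300 km

r = 1.266×10⁷ m.
Vis-viva rearranged: 1/a = 2/r − v²/μ = 1.580×10⁻⁷ − 7.649×10⁻⁸ = 8.149×10⁻⁸ m⁻¹.
a = 1.227×10⁷ m = 12272 km.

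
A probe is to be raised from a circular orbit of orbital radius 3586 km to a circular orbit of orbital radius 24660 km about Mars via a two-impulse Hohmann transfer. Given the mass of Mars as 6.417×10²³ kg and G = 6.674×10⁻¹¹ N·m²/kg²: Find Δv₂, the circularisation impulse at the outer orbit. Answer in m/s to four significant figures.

μ = GM = 6.674×10⁻¹¹ × 6.417×10²³ = 4.283×10¹³ m³/s².
r₁ = 3586 km = 3.586×10⁶ m.
r₂ = 24660 km = 2.466×10⁷ m.
Transfer ellipse a_t = (r₁ + r₂)/2 = 1.412×10⁷ m.
At r₁: circular v_c1 = √(μ/r₁) = 3456 m/s; transfer-periapsis v_p = √[μ(2/r₁ − 1/a_t)] = 4567 m/s.
At r₂: circular v_c2 = √(μ/r₂) = 1318 m/s; transfer-apoapsis v_a = √[μ(2/r₂ − 1/a_t)] = 664.1 m/s.
Δv₂ = v_c2 − v_a = 653.8 m/s.

Δv ≈ 653.8 m/s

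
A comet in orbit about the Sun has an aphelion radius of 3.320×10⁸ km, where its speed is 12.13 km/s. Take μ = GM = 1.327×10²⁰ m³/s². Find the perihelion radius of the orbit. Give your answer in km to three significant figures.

r_a = 3.320×10¹¹ m.
Specific energy ε = v²/2 − μ/r = -3.261×10⁸ J/kg, so a = −μ/(2ε) = 2.034×10¹¹ m.
The apsides satisfy r_p + r_a = 2a, so the perihelion radius is 2a − r_a = 7.489×10¹⁰ m = 7.4893×10⁷ km.

perihelion radius ≈ 7.49×10⁷ km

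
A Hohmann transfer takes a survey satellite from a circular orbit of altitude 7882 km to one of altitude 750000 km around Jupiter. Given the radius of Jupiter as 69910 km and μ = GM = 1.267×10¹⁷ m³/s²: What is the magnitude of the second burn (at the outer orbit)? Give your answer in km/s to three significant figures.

r₁ = 69910 + 7882 = 77792 km = 7.7792×10⁷ m.
r₂ = 69910 + 750000 = 819910 km = 8.1991×10⁸ m.
Transfer ellipse a_t = (r₁ + r₂)/2 = 4.489×10⁸ m.
At r₁: circular v_c1 = √(μ/r₁) = 40360 m/s; transfer-perijove v_p = √[μ(2/r₁ − 1/a_t)] = 54540 m/s.
At r₂: circular v_c2 = √(μ/r₂) = 12430 m/s; transfer-apojove v_a = √[μ(2/r₂ − 1/a_t)] = 5175 m/s.
Δv₂ = v_c2 − v_a = 7256 m/s.
= 7.256 km/s.

Δv ≈ 7.26 km/s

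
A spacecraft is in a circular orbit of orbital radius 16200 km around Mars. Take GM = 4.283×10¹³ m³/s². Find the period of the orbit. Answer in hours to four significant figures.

r = 16200 km = 1.620×10⁷ m.
Kepler's third law: T = 2π√(r³/μ) = 2π√((1.620×10⁷)³ / 4.283×10¹³).
r³/μ = 9.927×10⁷ s², so T = 2π × 9.963×10³ = 6.260×10⁴ s.
Converting: 6.260×10⁴ s ÷ 3600 = 17.39 hours.

T ≈ 17.39 hours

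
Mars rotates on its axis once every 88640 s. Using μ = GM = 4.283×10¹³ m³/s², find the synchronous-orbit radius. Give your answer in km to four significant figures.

A synchronous orbit has period T, so by Kepler's third law a = (μT²/4π²)^(1/3).
μT²/4π² = 4.283×10¹³ × (8.864×10⁴)² / 39.48 = 8.524×10²¹ m³.
a = 2.043×10⁷ m = 20428 km.

r_sync ≈ 20430 km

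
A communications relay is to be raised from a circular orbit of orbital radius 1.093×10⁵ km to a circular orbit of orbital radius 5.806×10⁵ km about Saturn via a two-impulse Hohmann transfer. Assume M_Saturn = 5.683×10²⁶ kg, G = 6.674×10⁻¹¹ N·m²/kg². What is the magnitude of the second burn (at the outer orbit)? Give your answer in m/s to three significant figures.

Δv ≈ 3530 m/s

μ = GM = 6.674×10⁻¹¹ × 5.683×10²⁶ = 3.793×10¹⁶ m³/s².
r₁ = 1.093×10⁵ km = 1.093×10⁸ m.
r₂ = 5.806×10⁵ km = 5.806×10⁸ m.
Transfer ellipse a_t = (r₁ + r₂)/2 = 3.450×10⁸ m.
At r₁: circular v_c1 = √(μ/r₁) = 18630 m/s; transfer-perikrone v_p = √[μ(2/r₁ − 1/a_t)] = 24170 m/s.
At r₂: circular v_c2 = √(μ/r₂) = 8082 m/s; transfer-apokrone v_a = √[μ(2/r₂ − 1/a_t)] = 4550 m/s.
Δv₂ = v_c2 − v_a = 3533 m/s.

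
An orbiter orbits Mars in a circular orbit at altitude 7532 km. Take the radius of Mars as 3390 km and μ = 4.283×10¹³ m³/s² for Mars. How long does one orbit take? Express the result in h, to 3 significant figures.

T ≈ 9.63 h

r = 3390 + 7532 = 10922 km = 1.0922×10⁷ m.
Kepler's third law: T = 2π√(r³/μ) = 2π√((1.092×10⁷)³ / 4.283×10¹³).
r³/μ = 3.042×10⁷ s², so T = 2π × 5.515×10³ = 3.465×10⁴ s.
Converting: 3.465×10⁴ s ÷ 3600 = 9.626 h.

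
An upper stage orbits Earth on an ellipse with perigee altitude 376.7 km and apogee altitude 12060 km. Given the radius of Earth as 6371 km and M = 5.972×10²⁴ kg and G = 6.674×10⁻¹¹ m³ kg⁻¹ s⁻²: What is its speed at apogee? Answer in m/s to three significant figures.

μ = GM = 6.674×10⁻¹¹ × 5.972×10²⁴ = 3.986×10¹⁴ m³/s².
r_p = 6371 + 376.7 = 6747.7 km = 6.7477×10⁶ m.
r_a = 6371 + 12060 = 18431 km = 1.8431×10⁷ m.
Semi-major axis a = (r_p + r_a)/2 = 12589 km = 1.259×10⁷ m.
Vis-viva: v² = μ(2/r − 1/a) = 3.986×10¹⁴ × (1.085×10⁻⁷ − 7.943×10⁻⁸) = 1.159×10⁷ m²/s².
v = 3405 m/s.

v ≈ 3400 m/s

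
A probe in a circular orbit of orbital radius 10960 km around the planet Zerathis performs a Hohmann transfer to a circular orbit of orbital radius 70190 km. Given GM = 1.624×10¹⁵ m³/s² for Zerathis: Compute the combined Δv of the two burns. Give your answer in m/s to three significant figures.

r₁ = 10960 km = 1.096×10⁷ m.
r₂ = 70190 km = 7.019×10⁷ m.
Transfer ellipse a_t = (r₁ + r₂)/2 = 4.058×10⁷ m.
At r₁: circular v_c1 = √(μ/r₁) = 12170 m/s; transfer-periapsis v_p = √[μ(2/r₁ − 1/a_t)] = 16010 m/s.
Δv₁ = v_p − v_c1 = 3837 m/s.
At r₂: circular v_c2 = √(μ/r₂) = 4810 m/s; transfer-apoapsis v_a = √[μ(2/r₂ − 1/a_t)] = 2500 m/s.
Δv₂ = v_c2 − v_a = 2310 m/s.
Total Δv = Δv₁ + Δv₂ = 6148 m/s.

Δv_total ≈ 6150 m/s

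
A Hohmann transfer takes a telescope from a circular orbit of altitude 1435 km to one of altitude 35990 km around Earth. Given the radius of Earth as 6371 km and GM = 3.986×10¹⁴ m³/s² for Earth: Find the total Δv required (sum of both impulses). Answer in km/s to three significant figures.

r₁ = 6371 + 1435 = 7806.0 km = 7.8060×10⁶ m.
r₂ = 6371 + 35990 = 42361 km = 4.2361×10⁷ m.
Transfer ellipse a_t = (r₁ + r₂)/2 = 2.508×10⁷ m.
At r₁: circular v_c1 = √(μ/r₁) = 7146 m/s; transfer-perigee v_p = √[μ(2/r₁ − 1/a_t)] = 9286 m/s.
Δv₁ = v_p − v_c1 = 2140 m/s.
At r₂: circular v_c2 = √(μ/r₂) = 3068 m/s; transfer-apogee v_a = √[μ(2/r₂ − 1/a_t)] = 1711 m/s.
Δv₂ = v_c2 − v_a = 1356 m/s.
Total Δv = Δv₁ + Δv₂ = 3497 m/s = 3.497 km/s.

Δv_total ≈ 3.50 km/s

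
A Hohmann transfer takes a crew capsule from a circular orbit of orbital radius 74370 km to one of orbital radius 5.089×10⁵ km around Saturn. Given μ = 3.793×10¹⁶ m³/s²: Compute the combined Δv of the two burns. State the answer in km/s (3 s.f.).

r₁ = 74370 km = 7.437×10⁷ m.
r₂ = 5.089×10⁵ km = 5.089×10⁸ m.
Transfer ellipse a_t = (r₁ + r₂)/2 = 2.916×10⁸ m.
At r₁: circular v_c1 = √(μ/r₁) = 22580 m/s; transfer-perikrone v_p = √[μ(2/r₁ − 1/a_t)] = 29830 m/s.
Δv₁ = v_p − v_c1 = 7249 m/s.
At r₂: circular v_c2 = √(μ/r₂) = 8633 m/s; transfer-apokrone v_a = √[μ(2/r₂ − 1/a_t)] = 4360 m/s.
Δv₂ = v_c2 − v_a = 4274 m/s.
Total Δv = Δv₁ + Δv₂ = 11520 m/s = 11.52 km/s.

Δv_total ≈ 11.5 km/s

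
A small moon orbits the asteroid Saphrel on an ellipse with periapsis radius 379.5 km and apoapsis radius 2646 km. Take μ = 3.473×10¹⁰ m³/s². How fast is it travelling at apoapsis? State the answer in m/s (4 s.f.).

Semi-major axis a = (r_p + r_a)/2 = 1512.8 km = 1.513×10⁶ m.
Vis-viva: v² = μ(2/r − 1/a) = 3.473×10¹⁰ × (7.559×10⁻⁷ − 6.610×10⁻⁷) = 3.293×10³ m²/s².
v = 57.38 m/s.

v ≈ 57.38 m/s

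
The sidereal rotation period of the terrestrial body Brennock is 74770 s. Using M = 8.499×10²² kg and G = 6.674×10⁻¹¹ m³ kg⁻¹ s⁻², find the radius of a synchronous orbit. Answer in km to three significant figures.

μ = GM = 6.674×10⁻¹¹ × 8.499×10²² = 5.672×10¹² m³/s².
A synchronous orbit has period T, so by Kepler's third law a = (μT²/4π²)^(1/3).
μT²/4π² = 5.672×10¹² × (7.477×10⁴)² / 39.48 = 8.032×10²⁰ m³.
a = 9.296×10⁶ m = 9295.7 km.

r_sync ≈ 9300 km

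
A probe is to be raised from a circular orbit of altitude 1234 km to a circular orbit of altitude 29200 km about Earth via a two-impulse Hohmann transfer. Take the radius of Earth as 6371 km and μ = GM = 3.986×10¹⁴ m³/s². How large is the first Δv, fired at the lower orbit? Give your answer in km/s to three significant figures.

r₁ = 6371 + 1234 = 7605.0 km = 7.6050×10⁶ m.
r₂ = 6371 + 29200 = 35571 km = 3.5571×10⁷ m.
Transfer ellipse a_t = (r₁ + r₂)/2 = 2.159×10⁷ m.
At r₁: circular v_c1 = √(μ/r₁) = 7240 m/s; transfer-perigee v_p = √[μ(2/r₁ − 1/a_t)] = 9293 m/s.
Δv₁ = v_p − v_c1 = 2053 m/s.
= 2.053 km/s.

Δv ≈ 2.05 km/s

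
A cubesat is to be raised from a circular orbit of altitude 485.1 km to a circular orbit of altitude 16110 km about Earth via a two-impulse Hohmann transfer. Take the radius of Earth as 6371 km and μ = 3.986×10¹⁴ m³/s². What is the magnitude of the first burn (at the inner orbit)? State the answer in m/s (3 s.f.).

Δv ≈ 1810 m/s

r₁ = 6371 + 485.1 = 6856.1 km = 6.8561×10⁶ m.
r₂ = 6371 + 16110 = 22481 km = 2.2481×10⁷ m.
Transfer ellipse a_t = (r₁ + r₂)/2 = 1.467×10⁷ m.
At r₁: circular v_c1 = √(μ/r₁) = 7625 m/s; transfer-perigee v_p = √[μ(2/r₁ − 1/a_t)] = 9439 m/s.
Δv₁ = v_p − v_c1 = 1815 m/s.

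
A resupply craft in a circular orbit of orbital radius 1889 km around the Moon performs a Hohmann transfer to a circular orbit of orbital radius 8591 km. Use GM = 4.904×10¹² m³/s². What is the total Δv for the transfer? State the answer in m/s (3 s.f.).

r₁ = 1889 km = 1.889×10⁶ m.
r₂ = 8591 km = 8.591×10⁶ m.
Transfer ellipse a_t = (r₁ + r₂)/2 = 5.240×10⁶ m.
At r₁: circular v_c1 = √(μ/r₁) = 1611 m/s; transfer-perilune v_p = √[μ(2/r₁ − 1/a_t)] = 2063 m/s.
Δv₁ = v_p − v_c1 = 451.8 m/s.
At r₂: circular v_c2 = √(μ/r₂) = 755.5 m/s; transfer-apolune v_a = √[μ(2/r₂ − 1/a_t)] = 453.6 m/s.
Δv₂ = v_c2 − v_a = 301.9 m/s.
Total Δv = Δv₁ + Δv₂ = 753.7 m/s.

Δv_total ≈ 754 m/s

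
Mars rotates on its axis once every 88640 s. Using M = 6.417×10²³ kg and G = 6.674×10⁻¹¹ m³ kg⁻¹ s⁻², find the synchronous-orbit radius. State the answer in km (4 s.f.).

μ = GM = 6.674×10⁻¹¹ × 6.417×10²³ = 4.283×10¹³ m³/s².
A synchronous orbit has period T, so by Kepler's third law a = (μT²/4π²)^(1/3).
μT²/4π² = 4.283×10¹³ × (8.864×10⁴)² / 39.48 = 8.524×10²¹ m³.
a = 2.043×10⁷ m = 20427 km.

r_sync ≈ 20430 km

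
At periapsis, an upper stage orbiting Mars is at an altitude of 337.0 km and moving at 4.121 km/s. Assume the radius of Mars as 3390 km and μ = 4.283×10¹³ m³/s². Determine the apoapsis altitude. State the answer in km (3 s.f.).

apoapsis altitude ≈ 7160 km

r_p = 3390 + 337.0 = 3727.0 km = 3.727×10⁶ m.
Specific energy ε = v²/2 − μ/r = -3.000×10⁶ J/kg, so a = −μ/(2ε) = 7.137×10⁶ m.
The apsides satisfy r_p + r_a = 2a, so the apoapsis radius is 2a − r_p = 1.055×10⁷ m = 10547 km.
Apoapsis altitude = 10547 − 3390 = 7157.3 km.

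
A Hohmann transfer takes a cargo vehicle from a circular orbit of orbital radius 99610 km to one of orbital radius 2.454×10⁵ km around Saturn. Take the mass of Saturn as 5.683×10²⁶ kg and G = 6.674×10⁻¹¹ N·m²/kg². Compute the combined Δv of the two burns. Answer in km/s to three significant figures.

Δv_total ≈ 6.75 km/s

μ = GM = 6.674×10⁻¹¹ × 5.683×10²⁶ = 3.793×10¹⁶ m³/s².
r₁ = 99610 km = 9.961×10⁷ m.
r₂ = 2.454×10⁵ km = 2.454×10⁸ m.
Transfer ellipse a_t = (r₁ + r₂)/2 = 1.725×10⁸ m.
At r₁: circular v_c1 = √(μ/r₁) = 19510 m/s; transfer-perikrone v_p = √[μ(2/r₁ − 1/a_t)] = 23270 m/s.
Δv₁ = v_p − v_c1 = 3760 m/s.
At r₂: circular v_c2 = √(μ/r₂) = 12430 m/s; transfer-apokrone v_a = √[μ(2/r₂ − 1/a_t)] = 9447 m/s.
Δv₂ = v_c2 − v_a = 2985 m/s.
Total Δv = Δv₁ + Δv₂ = 6746 m/s = 6.746 km/s.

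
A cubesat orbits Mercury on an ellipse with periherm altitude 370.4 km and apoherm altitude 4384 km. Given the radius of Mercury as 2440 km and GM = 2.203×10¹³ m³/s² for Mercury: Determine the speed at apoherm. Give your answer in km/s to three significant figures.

v ≈ 1.37 km/s

r_p = 2440 + 370.4 = 2810.4 km = 2.8104×10⁶ m.
r_a = 2440 + 4384 = 6824.0 km = 6.8240×10⁶ m.
Semi-major axis a = (r_p + r_a)/2 = 4817.2 km = 4.817×10⁶ m.
Vis-viva: v² = μ(2/r − 1/a) = 2.203×10¹³ × (2.931×10⁻⁷ − 2.076×10⁻⁷) = 1.883×10⁶ m²/s².
v = 1372 m/s = 1.372 km/s.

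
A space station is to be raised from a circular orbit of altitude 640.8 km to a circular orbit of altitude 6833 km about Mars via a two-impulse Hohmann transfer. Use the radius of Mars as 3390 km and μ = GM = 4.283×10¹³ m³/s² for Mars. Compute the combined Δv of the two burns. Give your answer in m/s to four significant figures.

Δv_total ≈ 1152 m/s

r₁ = 3390 + 640.8 = 4030.8 km = 4.0308×10⁶ m.
r₂ = 3390 + 6833 = 10223 km = 1.0223×10⁷ m.
Transfer ellipse a_t = (r₁ + r₂)/2 = 7.127×10⁶ m.
At r₁: circular v_c1 = √(μ/r₁) = 3260 m/s; transfer-periapsis v_p = √[μ(2/r₁ − 1/a_t)] = 3904 m/s.
Δv₁ = v_p − v_c1 = 644.4 m/s.
At r₂: circular v_c2 = √(μ/r₂) = 2047 m/s; transfer-apoapsis v_a = √[μ(2/r₂ − 1/a_t)] = 1539 m/s.
Δv₂ = v_c2 − v_a = 507.5 m/s.
Total Δv = Δv₁ + Δv₂ = 1152 m/s.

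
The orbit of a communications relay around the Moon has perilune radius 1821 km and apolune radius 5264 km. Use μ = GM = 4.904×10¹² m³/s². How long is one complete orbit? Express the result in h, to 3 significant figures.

T ≈ 5.25 h

Semi-major axis a = (r_p + r_a)/2 = (1821.0 + 5264.0)/2 = 3542.5 km = 3.542×10⁶ m.
By Kepler's third law T = 2π√(a³/μ) = 2π × 3.011×10³ = 1.892×10⁴ s.
= 5.255 h.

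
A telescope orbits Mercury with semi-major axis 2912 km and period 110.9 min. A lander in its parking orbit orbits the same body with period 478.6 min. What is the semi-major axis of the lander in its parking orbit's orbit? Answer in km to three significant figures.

a₂ ≈ 7720 km

Kepler's third law: a³ ∝ T², so a₂ = a₁ (T₂/T₁)^(2/3).
T₂/T₁ = 4.316, (T₂/T₁)^(2/3) = 2.651.
a₂ = 2912 × 2.651 = 7719 km.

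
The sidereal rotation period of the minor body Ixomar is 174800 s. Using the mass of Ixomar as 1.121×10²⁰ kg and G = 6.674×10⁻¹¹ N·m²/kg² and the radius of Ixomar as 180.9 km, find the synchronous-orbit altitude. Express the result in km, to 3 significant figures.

h_sync ≈ 1610 km

μ = GM = 6.674×10⁻¹¹ × 1.121×10²⁰ = 7.482×10⁹ m³/s².
A synchronous orbit has period T, so by Kepler's third law a = (μT²/4π²)^(1/3).
μT²/4π² = 7.482×10⁹ × (1.748×10⁵)² / 39.48 = 5.790×10¹⁸ m³.
a = 1.796×10⁶ m = 1795.7 km.
Altitude h = a − R = 1795.7 − 180.9 = 1614.8 km.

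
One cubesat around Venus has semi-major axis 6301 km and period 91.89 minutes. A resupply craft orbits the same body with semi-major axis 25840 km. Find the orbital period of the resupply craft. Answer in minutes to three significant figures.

Kepler's third law: T² ∝ a³, so T₂ = T₁ (a₂/a₁)^(3/2).
a₂/a₁ = 4.101, (a₂/a₁)^(3/2) = 8.305.
T₂ = 91.89 × 8.305 = 763.1 minutes.

T₂ ≈ 763 minutes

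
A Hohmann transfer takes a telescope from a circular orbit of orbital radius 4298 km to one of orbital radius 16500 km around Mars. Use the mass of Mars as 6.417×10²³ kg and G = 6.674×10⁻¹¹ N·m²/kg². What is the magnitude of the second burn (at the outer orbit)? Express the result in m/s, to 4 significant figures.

μ = GM = 6.674×10⁻¹¹ × 6.417×10²³ = 4.283×10¹³ m³/s².
r₁ = 4298 km = 4.298×10⁶ m.
r₂ = 16500 km = 1.650×10⁷ m.
Transfer ellipse a_t = (r₁ + r₂)/2 = 1.040×10⁷ m.
At r₁: circular v_c1 = √(μ/r₁) = 3157 m/s; transfer-periapsis v_p = √[μ(2/r₁ − 1/a_t)] = 3976 m/s.
At r₂: circular v_c2 = √(μ/r₂) = 1611 m/s; transfer-apoapsis v_a = √[μ(2/r₂ − 1/a_t)] = 1036 m/s.
Δv₂ = v_c2 − v_a = 575.3 m/s.

Δv ≈ 575.3 m/s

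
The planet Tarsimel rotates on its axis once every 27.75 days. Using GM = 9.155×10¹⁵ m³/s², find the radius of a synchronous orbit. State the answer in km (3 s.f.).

T = 27.75 days = 2.398×10⁶ s.
A synchronous orbit has period T, so by Kepler's third law a = (μT²/4π²)^(1/3).
μT²/4π² = 9.155×10¹⁵ × (2.398×10⁶)² / 39.48 = 1.333×10²⁷ m³.
a = 1.101×10⁹ m = 1.1006×10⁶ km.

r_sync ≈ 1.10×10⁶ km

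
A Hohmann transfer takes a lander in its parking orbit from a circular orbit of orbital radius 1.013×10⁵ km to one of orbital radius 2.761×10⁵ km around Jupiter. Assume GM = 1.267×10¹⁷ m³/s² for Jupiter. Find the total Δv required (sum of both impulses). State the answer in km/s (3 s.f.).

Δv_total ≈ 13.1 km/s

r₁ = 1.013×10⁵ km = 1.013×10⁸ m.
r₂ = 2.761×10⁵ km = 2.761×10⁸ m.
Transfer ellipse a_t = (r₁ + r₂)/2 = 1.887×10⁸ m.
At r₁: circular v_c1 = √(μ/r₁) = 35370 m/s; transfer-perijove v_p = √[μ(2/r₁ − 1/a_t)] = 42780 m/s.
Δv₁ = v_p − v_c1 = 7413 m/s.
At r₂: circular v_c2 = √(μ/r₂) = 21420 m/s; transfer-apojove v_a = √[μ(2/r₂ − 1/a_t)] = 15700 m/s.
Δv₂ = v_c2 − v_a = 5726 m/s.
Total Δv = Δv₁ + Δv₂ = 13140 m/s = 13.14 km/s.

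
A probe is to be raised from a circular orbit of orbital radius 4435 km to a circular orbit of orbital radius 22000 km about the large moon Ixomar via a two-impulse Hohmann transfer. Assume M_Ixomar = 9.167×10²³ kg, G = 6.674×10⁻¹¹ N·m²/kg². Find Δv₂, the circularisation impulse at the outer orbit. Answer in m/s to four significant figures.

Δv ≈ 701.6 m/s

μ = GM = 6.674×10⁻¹¹ × 9.167×10²³ = 6.118×10¹³ m³/s².
r₁ = 4435 km = 4.435×10⁶ m.
r₂ = 22000 km = 2.200×10⁷ m.
Transfer ellipse a_t = (r₁ + r₂)/2 = 1.322×10⁷ m.
At r₁: circular v_c1 = √(μ/r₁) = 3714 m/s; transfer-periapsis v_p = √[μ(2/r₁ − 1/a_t)] = 4792 m/s.
At r₂: circular v_c2 = √(μ/r₂) = 1668 m/s; transfer-apoapsis v_a = √[μ(2/r₂ − 1/a_t)] = 966.0 m/s.
Δv₂ = v_c2 − v_a = 701.6 m/s.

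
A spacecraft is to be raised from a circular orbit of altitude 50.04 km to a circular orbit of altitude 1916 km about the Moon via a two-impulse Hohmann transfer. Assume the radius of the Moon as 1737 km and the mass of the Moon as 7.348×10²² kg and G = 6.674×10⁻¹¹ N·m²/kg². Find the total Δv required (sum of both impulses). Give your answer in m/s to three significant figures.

μ = GM = 6.674×10⁻¹¹ × 7.348×10²² = 4.904×10¹² m³/s².
r₁ = 1737 + 50.04 = 1787.0 km = 1.7870×10⁶ m.
r₂ = 1737 + 1916 = 3653.0 km = 3.6530×10⁶ m.
Transfer ellipse a_t = (r₁ + r₂)/2 = 2.720×10⁶ m.
At r₁: circular v_c1 = √(μ/r₁) = 1657 m/s; transfer-perilune v_p = √[μ(2/r₁ − 1/a_t)] = 1920 m/s.
Δv₁ = v_p − v_c1 = 263.2 m/s.
At r₂: circular v_c2 = √(μ/r₂) = 1159 m/s; transfer-apolune v_a = √[μ(2/r₂ − 1/a_t)] = 939.1 m/s.
Δv₂ = v_c2 − v_a = 219.5 m/s.
Total Δv = Δv₁ + Δv₂ = 482.7 m/s.

Δv_total ≈ 483 m/s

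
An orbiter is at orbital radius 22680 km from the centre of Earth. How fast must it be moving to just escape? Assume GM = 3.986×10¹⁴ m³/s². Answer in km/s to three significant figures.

r = 22680 km = 2.268×10⁷ m.
Escape speed v_esc = √(2μ/r) = √(2 × 3.986×10¹⁴ / 2.268×10⁷) = √(3.515×10⁷) = 5929 m/s.
= 5.929 km/s.

v_esc ≈ 5.93 km/s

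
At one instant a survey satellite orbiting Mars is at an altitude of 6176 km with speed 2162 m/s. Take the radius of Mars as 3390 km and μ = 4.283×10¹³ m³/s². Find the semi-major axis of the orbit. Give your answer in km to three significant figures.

r = 3390 + 6176 = 9566.0 km = 9.566×10⁶ m.
Vis-viva rearranged: 1/a = 2/r − v²/μ = 2.091×10⁻⁷ − 1.091×10⁻⁷ = 9.994×10⁻⁸ m⁻¹.
a = 1.001×10⁷ m = 10006 km.

a ≈ 10000 km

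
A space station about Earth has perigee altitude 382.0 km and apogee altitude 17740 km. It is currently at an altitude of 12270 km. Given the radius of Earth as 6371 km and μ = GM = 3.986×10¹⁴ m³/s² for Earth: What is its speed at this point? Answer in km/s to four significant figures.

r_p = 6371 + 382.0 = 6753.0 km = 6.7530×10⁶ m.
r_a = 6371 + 17740 = 24111 km = 2.4111×10⁷ m.
r = 6371 + 12270 = 18641 km = 1.864×10⁷ m.
Semi-major axis a = (r_p + r_a)/2 = 15432 km = 1.543×10⁷ m.
Vis-viva: v² = μ(2/r − 1/a) = 3.986×10¹⁴ × (1.073×10⁻⁷ − 6.480×10⁻⁸) = 1.694×10⁷ m²/s².
v = 4115 m/s = 4.115 km/s.

v ≈ 4.115 km/s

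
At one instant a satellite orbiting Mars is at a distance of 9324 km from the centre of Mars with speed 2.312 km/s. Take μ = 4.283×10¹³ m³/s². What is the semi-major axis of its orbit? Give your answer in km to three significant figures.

r = 9.324×10⁶ m.
Specific orbital energy ε = v²/2 − μ/r = (2312)²/2 − 4.283×10¹³/9.324×10⁶ = -1.921×10⁶ J/kg.
Since ε = −μ/(2a), a = −μ/(2ε) = 1.115×10⁷ m = 11149 km.

a ≈ 11100 km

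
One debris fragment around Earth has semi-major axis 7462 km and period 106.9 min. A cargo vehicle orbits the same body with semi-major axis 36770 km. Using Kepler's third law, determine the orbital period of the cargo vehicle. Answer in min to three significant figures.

T₂ ≈ 1170 min

Kepler's third law: T² ∝ a³, so T₂ = T₁ (a₂/a₁)^(3/2).
a₂/a₁ = 4.928, (a₂/a₁)^(3/2) = 10.94.
T₂ = 106.9 × 10.94 = 1169 min.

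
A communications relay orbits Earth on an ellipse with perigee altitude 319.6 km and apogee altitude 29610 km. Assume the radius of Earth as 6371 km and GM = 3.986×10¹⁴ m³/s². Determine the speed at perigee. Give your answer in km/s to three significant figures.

r_p = 6371 + 319.6 = 6690.6 km = 6.6906×10⁶ m.
r_a = 6371 + 29610 = 35981 km = 3.5981×10⁷ m.
Semi-major axis a = (r_p + r_a)/2 = 21336 km = 2.134×10⁷ m.
Vis-viva: v² = μ(2/r − 1/a) = 3.986×10¹⁴ × (2.989×10⁻⁷ − 4.687×10⁻⁸) = 1.005×10⁸ m²/s².
v = 10020 m/s = 10.02 km/s.

v ≈ 10.0 km/s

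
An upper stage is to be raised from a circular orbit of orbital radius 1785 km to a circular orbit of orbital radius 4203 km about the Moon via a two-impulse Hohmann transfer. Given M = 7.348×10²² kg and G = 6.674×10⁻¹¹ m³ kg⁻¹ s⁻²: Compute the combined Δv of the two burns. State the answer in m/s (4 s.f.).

μ = GM = 6.674×10⁻¹¹ × 7.348×10²² = 4.904×10¹² m³/s².
r₁ = 1785 km = 1.785×10⁶ m.
r₂ = 4203 km = 4.203×10⁶ m.
Transfer ellipse a_t = (r₁ + r₂)/2 = 2.994×10⁶ m.
At r₁: circular v_c1 = √(μ/r₁) = 1658 m/s; transfer-perilune v_p = √[μ(2/r₁ − 1/a_t)] = 1964 m/s.
Δv₁ = v_p − v_c1 = 306.3 m/s.
At r₂: circular v_c2 = √(μ/r₂) = 1080 m/s; transfer-apolune v_a = √[μ(2/r₂ − 1/a_t)] = 834.0 m/s.
Δv₂ = v_c2 − v_a = 246.1 m/s.
Total Δv = Δv₁ + Δv₂ = 552.5 m/s.

Δv_total ≈ 552.5 m/s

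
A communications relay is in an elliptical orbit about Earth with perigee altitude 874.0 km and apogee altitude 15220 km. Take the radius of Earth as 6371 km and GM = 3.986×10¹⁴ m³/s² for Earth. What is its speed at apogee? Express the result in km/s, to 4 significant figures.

v ≈ 3.046 km/s

r_p = 6371 + 874.0 = 7245.0 km = 7.2450×10⁶ m.
r_a = 6371 + 15220 = 21591 km = 2.1591×10⁷ m.
Semi-major axis a = (r_p + r_a)/2 = 14418 km = 1.442×10⁷ m.
Vis-viva: v² = μ(2/r − 1/a) = 3.986×10¹⁴ × (9.263×10⁻⁸ − 6.936×10⁻⁸) = 9.277×10⁶ m²/s².
v = 3046 m/s = 3.046 km/s.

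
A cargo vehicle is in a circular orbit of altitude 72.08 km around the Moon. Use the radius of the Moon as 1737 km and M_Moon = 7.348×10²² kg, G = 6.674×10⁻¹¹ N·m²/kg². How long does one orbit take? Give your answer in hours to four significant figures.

T ≈ 1.918 hours

μ = GM = 6.674×10⁻¹¹ × 7.348×10²² = 4.904×10¹² m³/s².
r = 1737 + 72.08 = 1809.1 km = 1.8091×10⁶ m.
Kepler's third law: T = 2π√(r³/μ) = 2π√((1.809×10⁶)³ / 4.904×10¹²).
r³/μ = 1.207×10⁶ s², so T = 2π × 1.099×10³ = 6.904×10³ s.
Converting: 6.904×10³ s ÷ 3600 = 1.918 hours.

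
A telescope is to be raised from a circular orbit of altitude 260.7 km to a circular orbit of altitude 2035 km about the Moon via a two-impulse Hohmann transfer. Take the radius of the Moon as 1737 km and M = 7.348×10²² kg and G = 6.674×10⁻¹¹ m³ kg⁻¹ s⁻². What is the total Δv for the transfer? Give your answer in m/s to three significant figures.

Δv_total ≈ 416 m/s

μ = GM = 6.674×10⁻¹¹ × 7.348×10²² = 4.904×10¹² m³/s².
r₁ = 1737 + 260.7 = 1997.7 km = 1.9977×10⁶ m.
r₂ = 1737 + 2035 = 3772.0 km = 3.7720×10⁶ m.
Transfer ellipse a_t = (r₁ + r₂)/2 = 2.885×10⁶ m.
At r₁: circular v_c1 = √(μ/r₁) = 1567 m/s; transfer-perilune v_p = √[μ(2/r₁ − 1/a_t)] = 1792 m/s.
Δv₁ = v_p − v_c1 = 224.8 m/s.
At r₂: circular v_c2 = √(μ/r₂) = 1140 m/s; transfer-apolune v_a = √[μ(2/r₂ − 1/a_t)] = 948.8 m/s.
Δv₂ = v_c2 − v_a = 191.4 m/s.
Total Δv = Δv₁ + Δv₂ = 416.2 m/s.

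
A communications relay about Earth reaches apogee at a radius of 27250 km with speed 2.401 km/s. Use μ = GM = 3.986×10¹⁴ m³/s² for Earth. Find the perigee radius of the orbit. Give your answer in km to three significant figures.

r_a = 2.725×10⁷ m.
Specific energy ε = v²/2 − μ/r = -1.175×10⁷ J/kg, so a = −μ/(2ε) = 1.697×10⁷ m.
The apsides satisfy r_p + r_a = 2a, so the perigee radius is 2a − r_a = 6.687×10⁶ m = 6687.5 km.

perigee radius ≈ 6690 km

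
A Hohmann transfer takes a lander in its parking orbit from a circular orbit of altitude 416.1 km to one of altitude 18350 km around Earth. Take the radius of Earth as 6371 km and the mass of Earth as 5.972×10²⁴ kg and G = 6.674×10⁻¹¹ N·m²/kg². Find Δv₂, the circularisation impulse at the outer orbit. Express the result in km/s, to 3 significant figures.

μ = GM = 6.674×10⁻¹¹ × 5.972×10²⁴ = 3.986×10¹⁴ m³/s².
r₁ = 6371 + 416.1 = 6787.1 km = 6.7871×10⁶ m.
r₂ = 6371 + 18350 = 24721 km = 2.4721×10⁷ m.
Transfer ellipse a_t = (r₁ + r₂)/2 = 1.575×10⁷ m.
At r₁: circular v_c1 = √(μ/r₁) = 7663 m/s; transfer-perigee v_p = √[μ(2/r₁ − 1/a_t)] = 9599 m/s.
At r₂: circular v_c2 = √(μ/r₂) = 4015 m/s; transfer-apogee v_a = √[μ(2/r₂ − 1/a_t)] = 2636 m/s.
Δv₂ = v_c2 − v_a = 1380 m/s.
= 1.380 km/s.

Δv ≈ 1.38 km/s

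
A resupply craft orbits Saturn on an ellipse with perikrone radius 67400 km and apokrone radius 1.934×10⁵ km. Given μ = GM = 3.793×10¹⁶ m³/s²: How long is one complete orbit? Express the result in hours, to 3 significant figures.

T ≈ 13.3 hours

Semi-major axis a = (r_p + r_a)/2 = (67400 + 1.9340×10⁵)/2 = 1.3040×10⁵ km = 1.304×10⁸ m.
By Kepler's third law T = 2π√(a³/μ) = 2π × 7.646×10³ = 4.804×10⁴ s.
= 13.34 hours.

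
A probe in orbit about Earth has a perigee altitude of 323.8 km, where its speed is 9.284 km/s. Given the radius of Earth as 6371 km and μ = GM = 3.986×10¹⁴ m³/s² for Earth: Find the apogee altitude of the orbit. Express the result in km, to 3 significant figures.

r_p = 6371 + 323.8 = 6694.8 km = 6.695×10⁶ m.
Specific energy ε = v²/2 − μ/r = -1.644×10⁷ J/kg, so a = −μ/(2ε) = 1.212×10⁷ m.
The apsides satisfy r_p + r_a = 2a, so the apogee radius is 2a − r_p = 1.755×10⁷ m = 17547 km.
Apogee altitude = 17547 − 6371 = 11176 km.

apogee altitude ≈ 11200 km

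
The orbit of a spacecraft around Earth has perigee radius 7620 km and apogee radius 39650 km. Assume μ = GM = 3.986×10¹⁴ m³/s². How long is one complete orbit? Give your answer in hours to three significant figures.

Semi-major axis a = (r_p + r_a)/2 = (7620.0 + 39650)/2 = 23635 km = 2.364×10⁷ m.
By Kepler's third law T = 2π√(a³/μ) = 2π × 5.755×10³ = 3.616×10⁴ s.
= 10.04 hours.

T ≈ 10.0 hours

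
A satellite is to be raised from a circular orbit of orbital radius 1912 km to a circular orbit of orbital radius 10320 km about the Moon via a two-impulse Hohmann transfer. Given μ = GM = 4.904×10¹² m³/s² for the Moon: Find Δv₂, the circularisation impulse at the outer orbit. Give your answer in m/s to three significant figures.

Δv ≈ 304 m/s

r₁ = 1912 km = 1.912×10⁶ m.
r₂ = 10320 km = 1.032×10⁷ m.
Transfer ellipse a_t = (r₁ + r₂)/2 = 6.116×10⁶ m.
At r₁: circular v_c1 = √(μ/r₁) = 1602 m/s; transfer-perilune v_p = √[μ(2/r₁ − 1/a_t)] = 2080 m/s.
At r₂: circular v_c2 = √(μ/r₂) = 689.3 m/s; transfer-apolune v_a = √[μ(2/r₂ − 1/a_t)] = 385.4 m/s.
Δv₂ = v_c2 − v_a = 303.9 m/s.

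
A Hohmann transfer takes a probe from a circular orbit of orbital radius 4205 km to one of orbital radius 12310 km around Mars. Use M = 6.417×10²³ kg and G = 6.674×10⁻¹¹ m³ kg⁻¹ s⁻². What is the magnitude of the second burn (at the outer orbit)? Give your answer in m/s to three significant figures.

μ = GM = 6.674×10⁻¹¹ × 6.417×10²³ = 4.283×10¹³ m³/s².
r₁ = 4205 km = 4.205×10⁶ m.
r₂ = 12310 km = 1.231×10⁷ m.
Transfer ellipse a_t = (r₁ + r₂)/2 = 8.258×10⁶ m.
At r₁: circular v_c1 = √(μ/r₁) = 3191 m/s; transfer-periapsis v_p = √[μ(2/r₁ − 1/a_t)] = 3897 m/s.
At r₂: circular v_c2 = √(μ/r₂) = 1865 m/s; transfer-apoapsis v_a = √[μ(2/r₂ − 1/a_t)] = 1331 m/s.
Δv₂ = v_c2 − v_a = 534.2 m/s.

Δv ≈ 534 m/s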